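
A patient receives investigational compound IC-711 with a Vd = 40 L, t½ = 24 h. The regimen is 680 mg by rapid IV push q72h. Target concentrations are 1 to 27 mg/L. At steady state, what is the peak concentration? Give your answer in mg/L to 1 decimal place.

19.4 mg/L

τ = 72 h = 3 half-lives, so f = (1/2)^3 = 0.125.
At steady state, R = 1/(1 − 0.125) = 8/7.
Single-dose peak C₀ = D/Vd = 680/40 = 17 mg/L.
Steady-state peak Cmax,ss = C₀·R = 17 × 8/7 ≈ 19.429 mg/L.
Peak 19.4 mg/L vs MTC 27 mg/L: below toxic threshold.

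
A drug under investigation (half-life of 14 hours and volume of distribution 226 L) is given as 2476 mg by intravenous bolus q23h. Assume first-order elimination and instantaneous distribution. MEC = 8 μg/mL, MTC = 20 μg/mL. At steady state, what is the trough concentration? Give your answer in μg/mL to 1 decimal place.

τ/t½ = 23/14 ≈ 1.6429, so fraction remaining f = (1/2)^(23/14) ≈ 0.3202.
Single-dose peak C₀ = D/Vd = 2476/226 ≈ 10.956 μg/mL.
Steady-state trough Cmin,ss = C₀·f/(1−f) ≈ 10.956 × 0.3202/0.6798 ≈ 5.161 μg/mL.
Trough 5.2 μg/mL vs MEC 8 μg/mL: subtherapeutic.

5.2 μg/mL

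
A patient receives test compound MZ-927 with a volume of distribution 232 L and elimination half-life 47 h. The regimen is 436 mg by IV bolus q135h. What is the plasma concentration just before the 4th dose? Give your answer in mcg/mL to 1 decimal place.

0.3 mcg/mL

f = (1/2)^(τ/t½) = (1/2)^(135/47) ≈ 0.1366.
C₀ = D/Vd = 436/232 ≈ 1.879 mcg/mL.
Before the 4th dose, 3 doses have been given. Superposition: Cmin = C₀·(f + f² + … + f^3).
≈ 1.879 × (0.1366 + 0.0187 + 0.0025) ≈ 1.879 × 0.1578 ≈ 0.297 mcg/mL.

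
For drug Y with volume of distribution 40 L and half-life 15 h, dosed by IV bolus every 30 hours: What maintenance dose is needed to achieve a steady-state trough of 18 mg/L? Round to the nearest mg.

τ/t½ = 30/15 ≈ 2, so f = (1/2)^(30/15) ≈ 0.250000.
Cmin,ss = (D/Vd)·f/(1−f), so D = Cmin,ss·Vd·(1−f)/f.
D = 18 × 40 × (1−f)/f ≈ 18 × 40 × 3.00000 ≈ 2160.00 mg.

2160 mg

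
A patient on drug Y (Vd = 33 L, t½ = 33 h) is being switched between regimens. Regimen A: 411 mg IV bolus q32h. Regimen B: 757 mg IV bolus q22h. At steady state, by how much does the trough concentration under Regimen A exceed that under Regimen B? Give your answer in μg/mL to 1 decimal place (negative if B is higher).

-26.1 μg/mL

Regimen A: f = (1/2)^(32/33) ≈ 0.5106; Cmin,ss = (411/33)·f/(1−f) ≈ 12.994 μg/mL.
Regimen B: f = (1/2)^(22/33) ≈ 0.6300; Cmin,ss = (757/33)·f/(1−f) ≈ 39.059 μg/mL.
Difference ≈ 12.994 − 39.059 ≈ -26.065 μg/mL.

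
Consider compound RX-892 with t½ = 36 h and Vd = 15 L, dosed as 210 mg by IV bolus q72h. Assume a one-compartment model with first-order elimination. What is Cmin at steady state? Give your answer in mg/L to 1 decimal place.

4.7 mg/L

τ = 72 h = 2 half-lives, so f = (1/2)^2 = 0.25.
At steady state, R = 1/(1 − 0.25) = 4/3.
Single-dose peak C₀ = D/Vd = 210/15 = 14 mg/L.
Steady-state peak Cmax,ss = C₀·R = 14 × 4/3 ≈ 18.667 mg/L.
Steady-state trough Cmin,ss = Cmax,ss·f ≈ 18.667 × 0.25 ≈ 4.667 mg/L.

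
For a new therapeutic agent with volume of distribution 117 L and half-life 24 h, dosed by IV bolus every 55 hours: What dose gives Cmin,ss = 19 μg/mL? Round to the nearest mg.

τ/t½ = 55/24 ≈ 2.2917, so f = (1/2)^(55/24) ≈ 0.204239.
Cmin,ss = (D/Vd)·f/(1−f), so D = Cmin,ss·Vd·(1−f)/f.
D = 19 × 117 × (1−f)/f ≈ 19 × 117 × 3.89622 ≈ 8661.30 mg.

8661 mg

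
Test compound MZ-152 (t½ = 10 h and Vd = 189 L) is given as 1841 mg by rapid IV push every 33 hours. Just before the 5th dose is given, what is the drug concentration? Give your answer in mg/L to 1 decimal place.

1.1 mg/L

f = (1/2)^(τ/t½) = (1/2)^(33/10) ≈ 0.1015.
C₀ = D/Vd = 1841/189 ≈ 9.741 mg/L.
Before the 5th dose, 4 doses have been given. Superposition: Cmin = C₀·(f + f² + … + f^4).
≈ 9.741 × (0.1015 + 0.0103 + 0.0010 + 0.0001) ≈ 9.741 × 0.1129 ≈ 1.100 mg/L.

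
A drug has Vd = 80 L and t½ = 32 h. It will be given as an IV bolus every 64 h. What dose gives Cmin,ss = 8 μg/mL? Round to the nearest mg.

1920 mg

τ/t½ = 64/32 ≈ 2, so f = (1/2)^(64/32) ≈ 0.250000.
Cmin,ss = (D/Vd)·f/(1−f), so D = Cmin,ss·Vd·(1−f)/f.
D = 8 × 80 × (1−f)/f ≈ 8 × 80 × 3.00000 ≈ 1920.00 mg.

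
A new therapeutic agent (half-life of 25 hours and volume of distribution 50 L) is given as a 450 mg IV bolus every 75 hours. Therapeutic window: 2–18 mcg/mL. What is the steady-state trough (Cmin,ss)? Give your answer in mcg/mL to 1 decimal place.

The dosing interval is 3 half-lives, so f = 2^(−3) = 0.125.
At steady state, R = 1/(1 − 0.125) = 8/7.
Single-dose peak C₀ = D/Vd = 450/50 = 9 mcg/mL.
Steady-state peak Cmax,ss = C₀·R = 9 × 8/7 ≈ 10.286 mcg/mL.
Steady-state trough Cmin,ss = Cmax,ss·f ≈ 10.286 × 0.125 ≈ 1.286 mcg/mL.
Trough 1.3 mcg/mL vs MEC 2 mcg/mL: subtherapeutic.

1.3 mcg/mL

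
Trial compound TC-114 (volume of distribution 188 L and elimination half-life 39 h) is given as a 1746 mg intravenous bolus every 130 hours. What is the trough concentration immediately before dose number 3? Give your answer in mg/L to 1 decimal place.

1.0 mg/L

f = (1/2)^(τ/t½) = (1/2)^(130/39) ≈ 0.0992.
C₀ = D/Vd = 1746/188 ≈ 9.287 mg/L.
Before the 3rd dose, 2 doses have been given. Superposition: Cmin = C₀·(f + f²).
≈ 9.287 × (0.0992 + 0.0098) ≈ 9.287 × 0.1090 ≈ 1.012 mg/L.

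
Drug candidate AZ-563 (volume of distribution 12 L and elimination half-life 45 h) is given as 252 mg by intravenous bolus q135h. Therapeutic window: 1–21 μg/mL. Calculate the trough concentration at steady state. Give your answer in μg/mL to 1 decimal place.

3.0 μg/mL

τ = 135 h = 3 half-lives, so f = (1/2)^3 = 0.125.
At steady state, R = 1/(1 − 0.125) = 8/7.
Single-dose peak C₀ = D/Vd = 252/12 = 21 μg/mL.
Steady-state peak Cmax,ss = C₀·R = 21 × 8/7 ≈ 24.000 μg/mL.
Steady-state trough Cmin,ss = Cmax,ss·f ≈ 24.000 × 0.125 ≈ 3.000 μg/mL.
Trough 3.0 μg/mL vs MEC 1 μg/mL: adequate.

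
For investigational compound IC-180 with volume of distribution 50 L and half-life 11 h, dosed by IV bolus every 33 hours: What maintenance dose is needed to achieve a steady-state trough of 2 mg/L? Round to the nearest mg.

700 mg

τ/t½ = 33/11 ≈ 3, so f = (1/2)^(33/11) ≈ 0.125000.
Cmin,ss = (D/Vd)·f/(1−f), so D = Cmin,ss·Vd·(1−f)/f.
D = 2 × 50 × (1−f)/f ≈ 2 × 50 × 7.00000 ≈ 700.00 mg.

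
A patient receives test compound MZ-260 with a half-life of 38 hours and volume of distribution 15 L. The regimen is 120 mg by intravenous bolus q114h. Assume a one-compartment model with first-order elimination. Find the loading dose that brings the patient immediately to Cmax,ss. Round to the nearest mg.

137 mg

f = (1/2)^(114/38) ≈ 0.125000; accumulation ratio R = 1/(1−f) ≈ 1.14286.
Loading dose to hit Cmax,ss on first dose: D_load = D_maint·R ≈ 120 × 1.14286 ≈ 137.14 mg.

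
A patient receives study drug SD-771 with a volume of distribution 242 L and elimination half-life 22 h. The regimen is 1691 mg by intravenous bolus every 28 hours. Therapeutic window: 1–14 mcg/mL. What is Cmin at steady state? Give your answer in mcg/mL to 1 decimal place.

4.9 mcg/mL

Over one 28-h interval, 28/22 ≈ 1.2727 half-lives elapse, leaving f ≈ 0.4139 of each dose.
Accumulation ratio R = 1/(1 − f) ≈ 1/0.5861 ≈ 1.7062.
Single-dose peak C₀ = D/Vd = 1691/242 ≈ 6.988 mcg/mL.
Cmax,ss = C₀/(1 − f) ≈ 6.988/0.5861 ≈ 11.923 mcg/mL.
One interval later, Cmin,ss = Cmax,ss·e^(−kτ) ≈ 11.923 × 0.4139 ≈ 4.935 mcg/mL.
Trough 4.9 mcg/mL vs MEC 1 mcg/mL: adequate.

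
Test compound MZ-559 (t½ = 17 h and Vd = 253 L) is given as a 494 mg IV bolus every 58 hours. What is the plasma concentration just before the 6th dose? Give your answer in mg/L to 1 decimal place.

f = (1/2)^(τ/t½) = (1/2)^(58/17) ≈ 0.0940.
C₀ = D/Vd = 494/253 ≈ 1.953 mg/L.
Before the 6th dose, 5 doses have been given. Superposition: Cmin = C₀·(f + f² + … + f^5).
≈ 1.953 × (0.0940 + 0.0088 + 0.0008 + 0.0001 + 0.0000) ≈ 1.953 × 0.1037 ≈ 0.203 mg/L.

0.2 mg/L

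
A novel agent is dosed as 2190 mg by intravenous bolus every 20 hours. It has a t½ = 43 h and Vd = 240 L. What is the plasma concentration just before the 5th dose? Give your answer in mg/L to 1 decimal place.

f = (1/2)^(τ/t½) = (1/2)^(20/43) ≈ 0.7244.
C₀ = D/Vd = 2190/240 ≈ 9.125 mg/L.
Before the 5th dose, 4 doses have been given. Superposition: Cmin = C₀·(f + f² + … + f^4).
≈ 9.125 × (0.7244 + 0.5248 + 0.3801 + 0.2754) ≈ 9.125 × 1.9047 ≈ 17.380 mg/L.

17.4 mg/L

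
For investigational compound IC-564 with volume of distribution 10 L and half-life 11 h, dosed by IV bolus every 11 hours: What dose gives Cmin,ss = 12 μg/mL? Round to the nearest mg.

120 mg

τ/t½ = 11/11 ≈ 1, so f = (1/2)^(11/11) ≈ 0.500000.
Cmin,ss = (D/Vd)·f/(1−f), so D = Cmin,ss·Vd·(1−f)/f.
D = 12 × 10 × (1−f)/f ≈ 12 × 10 × 1.00000 ≈ 120.00 mg.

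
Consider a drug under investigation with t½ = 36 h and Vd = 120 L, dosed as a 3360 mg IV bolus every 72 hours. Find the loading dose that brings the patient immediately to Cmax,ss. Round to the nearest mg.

f = (1/2)^(72/36) ≈ 0.250000; accumulation ratio R = 1/(1−f) ≈ 1.33333.
Loading dose to hit Cmax,ss on first dose: D_load = D_maint·R ≈ 3360 × 1.33333 ≈ 4479.99 mg.

4480 mg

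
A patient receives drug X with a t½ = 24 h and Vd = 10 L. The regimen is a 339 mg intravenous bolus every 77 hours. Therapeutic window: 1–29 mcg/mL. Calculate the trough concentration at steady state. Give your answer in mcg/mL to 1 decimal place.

Over one 77-h interval, 77/24 ≈ 3.2083 half-lives elapse, leaving f ≈ 0.1082 of each dose.
Single-dose peak C₀ = D/Vd = 339/10 ≈ 33.900 mcg/mL.
Steady-state trough Cmin,ss = C₀·f/(1−f) ≈ 33.900 × 0.1082/0.8918 ≈ 4.113 mcg/mL.
Trough 4.1 mcg/mL vs MEC 1 mcg/mL: adequate.

4.1 mcg/mL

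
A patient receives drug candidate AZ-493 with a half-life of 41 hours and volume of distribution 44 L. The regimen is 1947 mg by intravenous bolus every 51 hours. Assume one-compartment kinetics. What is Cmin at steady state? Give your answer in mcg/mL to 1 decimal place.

32.3 mcg/mL

k = ln2/t½ = ln2/41 ≈ 0.016906 h⁻¹; fraction remaining f = e^(−kτ) = e^(−0.016906×51) ≈ 0.4222.
Single-dose peak C₀ = D/Vd = 1947/44 ≈ 44.250 mcg/mL.
Steady-state trough Cmin,ss = C₀·f/(1−f) ≈ 44.250 × 0.4222/0.5778 ≈ 32.334 mcg/mL.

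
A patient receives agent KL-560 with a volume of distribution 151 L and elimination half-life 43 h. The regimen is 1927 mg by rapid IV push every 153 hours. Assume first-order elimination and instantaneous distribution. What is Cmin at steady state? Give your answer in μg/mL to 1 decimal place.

1.2 μg/mL

τ/t½ = 153/43 ≈ 3.5581, so fraction remaining f = (1/2)^(153/43) ≈ 0.0849.
Each bolus raises the concentration by D/Vd = 1927/151 ≈ 12.762 μg/mL.
Steady-state trough Cmin,ss = C₀·f/(1−f) ≈ 12.762 × 0.0849/0.9151 ≈ 1.184 μg/mL.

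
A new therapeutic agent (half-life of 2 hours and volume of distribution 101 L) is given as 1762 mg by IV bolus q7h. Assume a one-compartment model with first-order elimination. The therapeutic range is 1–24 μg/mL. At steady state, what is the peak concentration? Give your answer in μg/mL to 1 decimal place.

19.1 μg/mL

Over one 7-h interval, 7/2 ≈ 3.5 half-lives elapse, leaving f ≈ 0.0884 of each dose.
Accumulation ratio R = 1/(1 − f) ≈ 1/0.9116 ≈ 1.0970.
Single-dose peak C₀ = D/Vd = 1762/101 ≈ 17.446 μg/mL.
Steady-state peak Cmax,ss = C₀·R ≈ 17.446 × 1.0970 ≈ 19.138 μg/mL.
Peak 19.1 μg/mL vs MTC 24 μg/mL: below toxic threshold.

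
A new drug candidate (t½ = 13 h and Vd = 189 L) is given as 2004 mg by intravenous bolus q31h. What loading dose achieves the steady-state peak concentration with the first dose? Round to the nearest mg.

2479 mg

f = (1/2)^(31/13) ≈ 0.191496; accumulation ratio R = 1/(1−f) ≈ 1.23685.
Loading dose to hit Cmax,ss on first dose: D_load = D_maint·R ≈ 2004 × 1.23685 ≈ 2478.65 mg.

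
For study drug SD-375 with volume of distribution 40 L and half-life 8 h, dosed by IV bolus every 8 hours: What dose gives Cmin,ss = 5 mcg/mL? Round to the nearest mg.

200 mg

τ/t½ = 8/8 ≈ 1, so f = (1/2)^(8/8) ≈ 0.500000.
Cmin,ss = (D/Vd)·f/(1−f), so D = Cmin,ss·Vd·(1−f)/f.
D = 5 × 40 × (1−f)/f ≈ 5 × 40 × 1.00000 ≈ 200.00 mg.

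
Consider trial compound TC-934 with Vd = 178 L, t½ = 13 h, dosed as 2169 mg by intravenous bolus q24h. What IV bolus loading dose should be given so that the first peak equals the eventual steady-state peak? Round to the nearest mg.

3005 mg

f = (1/2)^(24/13) ≈ 0.278133; accumulation ratio R = 1/(1−f) ≈ 1.38530.
Loading dose to hit Cmax,ss on first dose: D_load = D_maint·R ≈ 2169 × 1.38530 ≈ 3004.72 mg.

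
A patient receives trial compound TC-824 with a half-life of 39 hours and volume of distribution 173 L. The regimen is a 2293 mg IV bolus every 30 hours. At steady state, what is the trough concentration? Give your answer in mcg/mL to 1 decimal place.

Over one 30-h interval, 30/39 ≈ 0.76923 half-lives elapse, leaving f ≈ 0.5867 of each dose.
At steady state, accumulation factor R = 1/(1 − e^(−kτ)) ≈ 2.4195.
Single-dose peak C₀ = D/Vd = 2293/173 ≈ 13.254 mcg/mL.
Steady-state peak Cmax,ss = C₀·R ≈ 13.254 × 2.4195 ≈ 32.068 mcg/mL.
One interval later, Cmin,ss = Cmax,ss·e^(−kτ) ≈ 32.068 × 0.5867 ≈ 18.814 mcg/mL.

18.8 mcg/mL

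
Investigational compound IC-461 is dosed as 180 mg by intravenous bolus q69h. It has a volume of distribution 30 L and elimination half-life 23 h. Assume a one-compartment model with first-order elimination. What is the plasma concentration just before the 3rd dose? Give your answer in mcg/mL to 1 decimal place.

f = (1/2)^(τ/t½) = (1/2)^(69/23) ≈ 0.1250.
C₀ = D/Vd = 180/30 ≈ 6.000 mcg/mL.
Before the 3rd dose, 2 doses have been given. Superposition: Cmin = C₀·(f + f²).
≈ 6.000 × (0.1250 + 0.0156) ≈ 6.000 × 0.1406 ≈ 0.844 mcg/mL.

0.8 mcg/mL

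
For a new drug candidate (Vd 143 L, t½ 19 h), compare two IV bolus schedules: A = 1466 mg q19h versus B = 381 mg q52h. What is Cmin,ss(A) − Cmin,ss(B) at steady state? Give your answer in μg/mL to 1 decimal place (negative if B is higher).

9.8 μg/mL

Regimen A: f = (1/2)^(19/19) ≈ 0.5000; Cmin,ss = (1466/143)·f/(1−f) ≈ 10.252 μg/mL.
Regimen B: f = (1/2)^(52/19) ≈ 0.1500; Cmin,ss = (381/143)·f/(1−f) ≈ 0.470 μg/mL.
Difference ≈ 10.252 − 0.470 ≈ 9.782 μg/mL.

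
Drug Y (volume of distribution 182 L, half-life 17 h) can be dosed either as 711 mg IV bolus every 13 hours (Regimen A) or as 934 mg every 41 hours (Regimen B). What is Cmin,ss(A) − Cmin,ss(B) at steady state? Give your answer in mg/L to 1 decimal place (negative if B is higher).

Regimen A: f = (1/2)^(13/17) ≈ 0.5886; Cmin,ss = (711/182)·f/(1−f) ≈ 5.589 mg/L.
Regimen B: f = (1/2)^(41/17) ≈ 0.1879; Cmin,ss = (934/182)·f/(1−f) ≈ 1.187 mg/L.
Difference ≈ 5.589 − 1.187 ≈ 4.402 mg/L.

4.4 mg/L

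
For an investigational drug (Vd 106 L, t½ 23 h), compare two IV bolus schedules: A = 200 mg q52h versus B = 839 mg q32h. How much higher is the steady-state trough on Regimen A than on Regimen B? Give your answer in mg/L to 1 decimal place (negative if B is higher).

-4.4 mg/L

Regimen A: f = (1/2)^(52/23) ≈ 0.2086; Cmin,ss = (200/106)·f/(1−f) ≈ 0.497 mg/L.
Regimen B: f = (1/2)^(32/23) ≈ 0.3812; Cmin,ss = (839/106)·f/(1−f) ≈ 4.876 mg/L.
Difference ≈ 0.497 − 4.876 ≈ -4.379 mg/L.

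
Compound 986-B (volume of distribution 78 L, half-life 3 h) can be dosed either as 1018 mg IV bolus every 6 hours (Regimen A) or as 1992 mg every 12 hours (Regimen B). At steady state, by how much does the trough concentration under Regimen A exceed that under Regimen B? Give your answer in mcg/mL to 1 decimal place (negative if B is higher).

2.6 mcg/mL

Regimen A: f = (1/2)^(6/3) ≈ 0.2500; Cmin,ss = (1018/78)·f/(1−f) ≈ 4.350 mcg/mL.
Regimen B: f = (1/2)^(12/3) ≈ 0.0625; Cmin,ss = (1992/78)·f/(1−f) ≈ 1.703 mcg/mL.
Difference ≈ 4.350 − 1.703 ≈ 2.647 mcg/mL.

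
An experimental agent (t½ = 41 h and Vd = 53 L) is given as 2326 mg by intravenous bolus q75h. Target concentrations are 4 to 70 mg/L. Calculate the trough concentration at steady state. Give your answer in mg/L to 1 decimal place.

17.2 mg/L

τ/t½ = 75/41 ≈ 1.8293, so fraction remaining f = (1/2)^(75/41) ≈ 0.2814.
Each bolus raises the concentration by D/Vd = 2326/53 ≈ 43.887 mg/L.
Steady-state trough Cmin,ss = C₀·f/(1−f) ≈ 43.887 × 0.2814/0.7186 ≈ 17.186 mg/L.
Trough 17.2 mg/L vs MEC 4 mg/L: adequate.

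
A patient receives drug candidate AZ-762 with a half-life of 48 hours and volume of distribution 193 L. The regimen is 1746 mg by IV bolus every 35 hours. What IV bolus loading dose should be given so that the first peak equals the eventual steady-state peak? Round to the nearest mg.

f = (1/2)^(35/48) ≈ 0.603252; accumulation ratio R = 1/(1−f) ≈ 2.52049.
Loading dose to hit Cmax,ss on first dose: D_load = D_maint·R ≈ 1746 × 2.52049 ≈ 4400.78 mg.

4401 mg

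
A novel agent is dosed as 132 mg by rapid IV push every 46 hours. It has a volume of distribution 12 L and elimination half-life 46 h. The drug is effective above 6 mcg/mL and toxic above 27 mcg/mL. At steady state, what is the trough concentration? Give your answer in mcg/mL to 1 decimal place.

11.0 mcg/mL

The dosing interval is 1 half-life, so f = 2^(−1) = 0.5.
At steady state, R = 1/(1 − 0.5) = 2/1.
Single-dose peak C₀ = D/Vd = 132/12 = 11 mcg/mL.
Steady-state peak Cmax,ss = C₀·R = 11 × 2/1 ≈ 22.000 mcg/mL.
Steady-state trough Cmin,ss = Cmax,ss·f ≈ 22.000 × 0.5 ≈ 11.000 mcg/mL.
Trough 11.0 mcg/mL vs MEC 6 mcg/mL: adequate.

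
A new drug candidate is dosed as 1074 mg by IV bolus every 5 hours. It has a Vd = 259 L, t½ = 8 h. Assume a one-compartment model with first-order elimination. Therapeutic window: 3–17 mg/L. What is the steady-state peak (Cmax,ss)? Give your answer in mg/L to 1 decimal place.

Over one 5-h interval, 5/8 ≈ 0.625 half-lives elapse, leaving f ≈ 0.6484 of each dose.
Accumulation ratio R = 1/(1 − f) ≈ 1/0.3516 ≈ 2.8441.
Each bolus raises the concentration by D/Vd = 1074/259 ≈ 4.147 mg/L.
Steady-state peak Cmax,ss = C₀·R ≈ 4.147 × 2.8441 ≈ 11.794 mg/L.
Peak 11.8 mg/L vs MTC 17 mg/L: below toxic threshold.

11.8 mg/L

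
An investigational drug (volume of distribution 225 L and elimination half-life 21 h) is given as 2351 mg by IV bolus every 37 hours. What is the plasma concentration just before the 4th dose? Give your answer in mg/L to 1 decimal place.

f = (1/2)^(τ/t½) = (1/2)^(37/21) ≈ 0.2949.
C₀ = D/Vd = 2351/225 ≈ 10.449 mg/L.
Before the 4th dose, 3 doses have been given. Superposition: Cmin = C₀·(f + f² + … + f^3).
≈ 10.449 × (0.2949 + 0.0870 + 0.0256) ≈ 10.449 × 0.4075 ≈ 4.258 mg/L.

4.3 mg/L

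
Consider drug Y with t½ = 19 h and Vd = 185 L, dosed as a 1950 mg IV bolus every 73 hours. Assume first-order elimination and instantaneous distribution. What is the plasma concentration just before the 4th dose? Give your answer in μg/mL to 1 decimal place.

f = (1/2)^(τ/t½) = (1/2)^(73/19) ≈ 0.0697.
C₀ = D/Vd = 1950/185 ≈ 10.541 μg/mL.
Before the 4th dose, 3 doses have been given. Superposition: Cmin = C₀·(f + f² + … + f^3).
≈ 10.541 × (0.0697 + 0.0049 + 0.0003) ≈ 10.541 × 0.0749 ≈ 0.790 μg/mL.

0.8 μg/mL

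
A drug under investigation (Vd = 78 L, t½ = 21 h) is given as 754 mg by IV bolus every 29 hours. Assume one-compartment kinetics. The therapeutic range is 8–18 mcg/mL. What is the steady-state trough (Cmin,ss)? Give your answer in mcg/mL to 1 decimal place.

τ/t½ = 29/21 ≈ 1.381, so fraction remaining f = (1/2)^(29/21) ≈ 0.3840.
Single-dose peak C₀ = D/Vd = 754/78 ≈ 9.667 mcg/mL.
Steady-state trough Cmin,ss = C₀·f/(1−f) ≈ 9.667 × 0.3840/0.6160 ≈ 6.026 mcg/mL.
Trough 6.0 mcg/mL vs MEC 8 mcg/mL: subtherapeutic.

6.0 mcg/mL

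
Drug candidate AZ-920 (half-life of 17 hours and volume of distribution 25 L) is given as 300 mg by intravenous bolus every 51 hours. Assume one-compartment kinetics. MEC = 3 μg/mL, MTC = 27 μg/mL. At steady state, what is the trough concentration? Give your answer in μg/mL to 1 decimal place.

1.7 μg/mL

τ = 51 h = 3 half-lives, so f = (1/2)^3 = 0.125.
Accumulation ratio R = 1/(1 − f) = 1/0.875 = 8/7.
Single-dose peak C₀ = D/Vd = 300/25 = 12 μg/mL.
Steady-state peak Cmax,ss = C₀·R = 12 × 8/7 ≈ 13.714 μg/mL.
Steady-state trough Cmin,ss = Cmax,ss·f ≈ 13.714 × 0.125 ≈ 1.714 μg/mL.
Trough 1.7 μg/mL vs MEC 3 μg/mL: subtherapeutic.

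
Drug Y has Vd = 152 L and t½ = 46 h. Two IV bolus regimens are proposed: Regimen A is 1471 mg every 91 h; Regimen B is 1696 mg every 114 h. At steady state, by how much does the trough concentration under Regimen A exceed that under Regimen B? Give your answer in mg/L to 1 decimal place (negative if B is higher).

Regimen A: f = (1/2)^(91/46) ≈ 0.2538; Cmin,ss = (1471/152)·f/(1−f) ≈ 3.292 mg/L.
Regimen B: f = (1/2)^(114/46) ≈ 0.1795; Cmin,ss = (1696/152)·f/(1−f) ≈ 2.441 mg/L.
Difference ≈ 3.292 − 2.441 ≈ 0.851 mg/L.

0.9 mg/L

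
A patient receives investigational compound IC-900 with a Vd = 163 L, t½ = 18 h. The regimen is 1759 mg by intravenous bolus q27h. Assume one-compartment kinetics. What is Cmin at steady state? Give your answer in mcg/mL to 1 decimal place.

5.9 mcg/mL

k = ln2/t½ = ln2/18 ≈ 0.038508 h⁻¹; fraction remaining f = e^(−kτ) = e^(−0.038508×27) ≈ 0.3536.
Accumulation ratio R = 1/(1 − f) ≈ 1/0.6464 ≈ 1.5470.
Single-dose peak C₀ = D/Vd = 1759/163 ≈ 10.791 mcg/mL.
Cmax,ss = C₀/(1 − f) ≈ 10.791/0.6464 ≈ 16.694 mcg/mL.
One interval later, Cmin,ss = Cmax,ss·e^(−kτ) ≈ 16.694 × 0.3536 ≈ 5.903 mcg/mL.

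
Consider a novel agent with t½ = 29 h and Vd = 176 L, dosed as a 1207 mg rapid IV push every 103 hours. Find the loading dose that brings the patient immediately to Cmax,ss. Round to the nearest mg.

1320 mg

f = (1/2)^(103/29) ≈ 0.085276; accumulation ratio R = 1/(1−f) ≈ 1.09323.
Loading dose to hit Cmax,ss on first dose: D_load = D_maint·R ≈ 1207 × 1.09323 ≈ 1319.53 mg.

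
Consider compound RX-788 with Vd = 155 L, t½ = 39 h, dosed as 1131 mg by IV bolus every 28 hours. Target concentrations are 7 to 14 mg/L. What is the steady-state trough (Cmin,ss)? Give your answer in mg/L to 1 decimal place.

11.3 mg/L

τ/t½ = 28/39 ≈ 0.71795, so fraction remaining f = (1/2)^(28/39) ≈ 0.6080.
Single-dose peak C₀ = D/Vd = 1131/155 ≈ 7.297 mg/L.
Steady-state trough Cmin,ss = C₀·f/(1−f) ≈ 7.297 × 0.6080/0.3920 ≈ 11.318 mg/L.
Trough 11.3 mg/L vs MEC 7 mg/L: adequate.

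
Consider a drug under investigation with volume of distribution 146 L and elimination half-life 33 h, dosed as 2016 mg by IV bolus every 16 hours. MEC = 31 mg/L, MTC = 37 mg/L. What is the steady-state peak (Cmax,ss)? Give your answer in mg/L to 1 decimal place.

48.4 mg/L

τ/t½ = 16/33 ≈ 0.48485, so fraction remaining f = (1/2)^(16/33) ≈ 0.7146.
Accumulation ratio R = 1/(1 − f) ≈ 1/0.2854 ≈ 3.5039.
Each bolus raises the concentration by D/Vd = 2016/146 ≈ 13.808 mg/L.
Cmax,ss = C₀/(1 − f) ≈ 13.808/0.2854 ≈ 48.381 mg/L.
Peak 48.4 mg/L vs MTC 37 mg/L: exceeds toxic threshold.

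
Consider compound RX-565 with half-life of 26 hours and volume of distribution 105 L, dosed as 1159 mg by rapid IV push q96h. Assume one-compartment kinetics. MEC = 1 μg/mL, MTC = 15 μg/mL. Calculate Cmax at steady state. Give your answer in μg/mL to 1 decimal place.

k = ln2/t½ = ln2/26 ≈ 0.026660 h⁻¹; fraction remaining f = e^(−kτ) = e^(−0.026660×96) ≈ 0.0774.
At steady state, accumulation factor R = 1/(1 − e^(−kτ)) ≈ 1.0839.
Each bolus raises the concentration by D/Vd = 1159/105 ≈ 11.038 μg/mL.
Steady-state peak Cmax,ss = C₀·R ≈ 11.038 × 1.0839 ≈ 11.964 μg/mL.
Peak 12.0 μg/mL vs MTC 15 μg/mL: below toxic threshold.

12.0 μg/mL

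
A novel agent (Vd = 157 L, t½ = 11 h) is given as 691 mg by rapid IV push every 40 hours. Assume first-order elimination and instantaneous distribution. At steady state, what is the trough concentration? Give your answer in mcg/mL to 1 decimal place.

Over one 40-h interval, 40/11 ≈ 3.6364 half-lives elapse, leaving f ≈ 0.0804 of each dose.
Single-dose peak C₀ = D/Vd = 691/157 ≈ 4.401 mcg/mL.
Steady-state trough Cmin,ss = C₀·f/(1−f) ≈ 4.401 × 0.0804/0.9196 ≈ 0.385 mcg/mL.

0.4 mcg/mL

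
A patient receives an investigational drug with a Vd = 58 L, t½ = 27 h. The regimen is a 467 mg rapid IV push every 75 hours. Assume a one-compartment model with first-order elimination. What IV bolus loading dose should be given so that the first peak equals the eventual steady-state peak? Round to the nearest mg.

547 mg

f = (1/2)^(75/27) ≈ 0.145816; accumulation ratio R = 1/(1−f) ≈ 1.17071.
Loading dose to hit Cmax,ss on first dose: D_load = D_maint·R ≈ 467 × 1.17071 ≈ 546.72 mg.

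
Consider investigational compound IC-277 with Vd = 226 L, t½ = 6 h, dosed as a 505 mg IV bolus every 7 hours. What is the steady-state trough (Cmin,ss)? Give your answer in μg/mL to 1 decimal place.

1.8 μg/mL

Over one 7-h interval, 7/6 ≈ 1.1667 half-lives elapse, leaving f ≈ 0.4454 of each dose.
At steady state, accumulation factor R = 1/(1 − e^(−kτ)) ≈ 1.8031.
Each bolus raises the concentration by D/Vd = 505/226 ≈ 2.235 μg/mL.
Steady-state peak Cmax,ss = C₀·R ≈ 2.235 × 1.8031 ≈ 4.030 μg/mL.
One interval later, Cmin,ss = Cmax,ss·e^(−kτ) ≈ 4.030 × 0.4454 ≈ 1.795 μg/mL.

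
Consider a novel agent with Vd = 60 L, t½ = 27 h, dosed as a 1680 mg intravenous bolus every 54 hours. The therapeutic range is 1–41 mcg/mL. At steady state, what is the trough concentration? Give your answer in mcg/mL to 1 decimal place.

9.3 mcg/mL

τ = 54 h = 2 half-lives, so f = (1/2)^2 = 0.25.
Accumulation ratio R = 1/(1 − f) = 1/0.75 = 4/3.
Single-dose peak C₀ = D/Vd = 1680/60 = 28 mcg/mL.
Steady-state peak Cmax,ss = C₀·R = 28 × 4/3 ≈ 37.333 mcg/mL.
Steady-state trough Cmin,ss = Cmax,ss·f ≈ 37.333 × 0.25 ≈ 9.333 mcg/mL.
Trough 9.3 mcg/mL vs MEC 1 mcg/mL: adequate.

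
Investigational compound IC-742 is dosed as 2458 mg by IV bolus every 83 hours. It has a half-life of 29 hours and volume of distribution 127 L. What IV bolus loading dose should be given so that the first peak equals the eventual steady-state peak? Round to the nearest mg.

2850 mg

f = (1/2)^(83/29) ≈ 0.137541; accumulation ratio R = 1/(1−f) ≈ 1.15948.
Loading dose to hit Cmax,ss on first dose: D_load = D_maint·R ≈ 2458 × 1.15948 ≈ 2850.00 mg.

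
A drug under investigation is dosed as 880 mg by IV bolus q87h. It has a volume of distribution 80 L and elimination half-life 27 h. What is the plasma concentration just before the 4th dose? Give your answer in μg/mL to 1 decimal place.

f = (1/2)^(τ/t½) = (1/2)^(87/27) ≈ 0.1072.
C₀ = D/Vd = 880/80 ≈ 11.000 μg/mL.
Before the 4th dose, 3 doses have been given. Superposition: Cmin = C₀·(f + f² + … + f^3).
≈ 11.000 × (0.1072 + 0.0115 + 0.0012) ≈ 11.000 × 0.1199 ≈ 1.319 μg/mL.

1.3 μg/mL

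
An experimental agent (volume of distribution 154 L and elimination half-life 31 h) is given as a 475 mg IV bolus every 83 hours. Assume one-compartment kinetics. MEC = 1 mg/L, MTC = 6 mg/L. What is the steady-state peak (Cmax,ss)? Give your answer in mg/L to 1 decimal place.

3.7 mg/L

τ/t½ = 83/31 ≈ 2.6774, so fraction remaining f = (1/2)^(83/31) ≈ 0.1563.
Accumulation ratio R = 1/(1 − f) ≈ 1/0.8437 ≈ 1.1853.
Each bolus raises the concentration by D/Vd = 475/154 ≈ 3.084 mg/L.
Steady-state peak Cmax,ss = C₀·R ≈ 3.084 × 1.1853 ≈ 3.655 mg/L.
Peak 3.7 mg/L vs MTC 6 mg/L: below toxic threshold.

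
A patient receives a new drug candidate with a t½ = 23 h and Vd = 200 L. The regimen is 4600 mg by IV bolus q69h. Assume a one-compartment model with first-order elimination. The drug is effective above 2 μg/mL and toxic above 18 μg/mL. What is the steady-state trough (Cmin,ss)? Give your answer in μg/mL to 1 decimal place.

3.3 μg/mL

The dosing interval is 3 half-lives, so f = 2^(−3) = 0.125.
At steady state, R = 1/(1 − 0.125) = 8/7.
Single-dose peak C₀ = D/Vd = 4600/200 = 23 μg/mL.
Steady-state peak Cmax,ss = C₀·R = 23 × 8/7 ≈ 26.286 μg/mL.
Steady-state trough Cmin,ss = Cmax,ss·f ≈ 26.286 × 0.125 ≈ 3.286 μg/mL.
Trough 3.3 μg/mL vs MEC 2 μg/mL: adequate.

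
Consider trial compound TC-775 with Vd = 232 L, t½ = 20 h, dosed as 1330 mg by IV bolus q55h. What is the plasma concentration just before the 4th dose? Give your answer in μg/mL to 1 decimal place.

f = (1/2)^(τ/t½) = (1/2)^(55/20) ≈ 0.1487.
C₀ = D/Vd = 1330/232 ≈ 5.733 μg/mL.
Before the 4th dose, 3 doses have been given. Superposition: Cmin = C₀·(f + f² + … + f^3).
≈ 5.733 × (0.1487 + 0.0221 + 0.0033) ≈ 5.733 × 0.1741 ≈ 0.998 μg/mL.

1.0 μg/mL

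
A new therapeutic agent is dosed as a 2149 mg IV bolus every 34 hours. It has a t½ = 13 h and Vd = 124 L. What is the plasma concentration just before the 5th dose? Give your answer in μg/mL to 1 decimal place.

3.4 μg/mL

f = (1/2)^(τ/t½) = (1/2)^(34/13) ≈ 0.1632.
C₀ = D/Vd = 2149/124 ≈ 17.331 μg/mL.
Before the 5th dose, 4 doses have been given. Superposition: Cmin = C₀·(f + f² + … + f^4).
≈ 17.331 × (0.1632 + 0.0266 + 0.0043 + 0.0007) ≈ 17.331 × 0.1948 ≈ 3.376 μg/mL.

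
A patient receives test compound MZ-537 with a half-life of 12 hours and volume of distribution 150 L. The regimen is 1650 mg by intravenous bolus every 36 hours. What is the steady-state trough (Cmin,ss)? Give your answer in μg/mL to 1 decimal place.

1.6 μg/mL

The dosing interval is 3 half-lives, so f = 2^(−3) = 0.125.
Accumulation ratio R = 1/(1 − f) = 1/0.875 = 8/7.
Single-dose peak C₀ = D/Vd = 1650/150 = 11 μg/mL.
Steady-state peak Cmax,ss = C₀·R = 11 × 8/7 ≈ 12.571 μg/mL.
Steady-state trough Cmin,ss = Cmax,ss·f ≈ 12.571 × 0.125 ≈ 1.571 μg/mL.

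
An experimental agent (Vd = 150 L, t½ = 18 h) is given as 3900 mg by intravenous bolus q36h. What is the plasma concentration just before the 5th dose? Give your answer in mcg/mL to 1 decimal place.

f = (1/2)^(τ/t½) = (1/2)^(36/18) ≈ 0.2500.
C₀ = D/Vd = 3900/150 ≈ 26.000 mcg/mL.
Before the 5th dose, 4 doses have been given. Superposition: Cmin = C₀·(f + f² + … + f^4).
≈ 26.000 × (0.2500 + 0.0625 + 0.0156 + 0.0039) ≈ 26.000 × 0.3320 ≈ 8.632 mcg/mL.

8.6 mcg/mL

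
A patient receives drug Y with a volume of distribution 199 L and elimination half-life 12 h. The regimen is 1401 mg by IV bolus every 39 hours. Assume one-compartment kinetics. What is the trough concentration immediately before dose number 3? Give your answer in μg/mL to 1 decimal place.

f = (1/2)^(τ/t½) = (1/2)^(39/12) ≈ 0.1051.
C₀ = D/Vd = 1401/199 ≈ 7.040 μg/mL.
Before the 3rd dose, 2 doses have been given. Superposition: Cmin = C₀·(f + f²).
≈ 7.040 × (0.1051 + 0.0110) ≈ 7.040 × 0.1161 ≈ 0.817 μg/mL.

0.8 μg/mL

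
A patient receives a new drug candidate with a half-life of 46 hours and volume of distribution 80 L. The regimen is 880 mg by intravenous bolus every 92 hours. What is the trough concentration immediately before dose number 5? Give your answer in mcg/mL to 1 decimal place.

f = (1/2)^(τ/t½) = (1/2)^(92/46) ≈ 0.2500.
C₀ = D/Vd = 880/80 ≈ 11.000 mcg/mL.
Before the 5th dose, 4 doses have been given. Superposition: Cmin = C₀·(f + f² + … + f^4).
≈ 11.000 × (0.2500 + 0.0625 + 0.0156 + 0.0039) ≈ 11.000 × 0.3320 ≈ 3.652 mcg/mL.

3.7 mcg/mL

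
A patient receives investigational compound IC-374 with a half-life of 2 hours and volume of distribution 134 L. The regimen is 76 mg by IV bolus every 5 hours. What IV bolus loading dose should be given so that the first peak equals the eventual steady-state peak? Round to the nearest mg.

92 mg

f = (1/2)^(5/2) ≈ 0.176777; accumulation ratio R = 1/(1−f) ≈ 1.21474.
Loading dose to hit Cmax,ss on first dose: D_load = D_maint·R ≈ 76 × 1.21474 ≈ 92.32 mg.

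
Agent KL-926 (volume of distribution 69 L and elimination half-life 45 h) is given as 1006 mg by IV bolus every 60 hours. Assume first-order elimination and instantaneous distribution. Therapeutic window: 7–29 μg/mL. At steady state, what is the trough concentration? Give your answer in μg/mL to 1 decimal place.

Over one 60-h interval, 60/45 ≈ 1.3333 half-lives elapse, leaving f ≈ 0.3969 of each dose.
Single-dose peak C₀ = D/Vd = 1006/69 ≈ 14.580 μg/mL.
Steady-state trough Cmin,ss = C₀·f/(1−f) ≈ 14.580 × 0.3969/0.6031 ≈ 9.595 μg/mL.
Trough 9.6 μg/mL vs MEC 7 μg/mL: adequate.

9.6 μg/mL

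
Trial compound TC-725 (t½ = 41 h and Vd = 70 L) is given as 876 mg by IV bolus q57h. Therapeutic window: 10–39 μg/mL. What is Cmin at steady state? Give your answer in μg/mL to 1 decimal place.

7.7 μg/mL

τ/t½ = 57/41 ≈ 1.3902, so fraction remaining f = (1/2)^(57/41) ≈ 0.3815.
Single-dose peak C₀ = D/Vd = 876/70 ≈ 12.514 μg/mL.
Steady-state trough Cmin,ss = C₀·f/(1−f) ≈ 12.514 × 0.3815/0.6185 ≈ 7.719 μg/mL.
Trough 7.7 μg/mL vs MEC 10 μg/mL: subtherapeutic.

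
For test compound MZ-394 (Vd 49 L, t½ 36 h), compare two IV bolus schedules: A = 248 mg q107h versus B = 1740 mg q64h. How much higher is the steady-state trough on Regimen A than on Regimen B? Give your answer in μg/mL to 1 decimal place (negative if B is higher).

Regimen A: f = (1/2)^(107/36) ≈ 0.1274; Cmin,ss = (248/49)·f/(1−f) ≈ 0.739 μg/mL.
Regimen B: f = (1/2)^(64/36) ≈ 0.2916; Cmin,ss = (1740/49)·f/(1−f) ≈ 14.617 μg/mL.
Difference ≈ 0.739 − 14.617 ≈ -13.878 μg/mL.

-13.9 μg/mL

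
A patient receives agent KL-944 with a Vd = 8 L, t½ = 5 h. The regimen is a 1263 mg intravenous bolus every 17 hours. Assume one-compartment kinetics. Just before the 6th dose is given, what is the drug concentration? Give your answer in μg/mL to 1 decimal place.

f = (1/2)^(τ/t½) = (1/2)^(17/5) ≈ 0.0947.
C₀ = D/Vd = 1263/8 ≈ 157.875 μg/mL.
Before the 6th dose, 5 doses have been given. Superposition: Cmin = C₀·(f + f² + … + f^5).
≈ 157.875 × (0.0947 + 0.0090 + 0.0008 + 0.0001 + 0.0000) ≈ 157.875 × 0.1046 ≈ 16.514 μg/mL.

16.5 μg/mL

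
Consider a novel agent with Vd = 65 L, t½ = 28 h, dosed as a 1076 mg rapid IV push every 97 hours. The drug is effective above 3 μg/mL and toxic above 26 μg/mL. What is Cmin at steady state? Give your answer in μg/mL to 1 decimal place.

Over one 97-h interval, 97/28 ≈ 3.4643 half-lives elapse, leaving f ≈ 0.0906 of each dose.
Each bolus raises the concentration by D/Vd = 1076/65 ≈ 16.554 μg/mL.
Steady-state trough Cmin,ss = C₀·f/(1−f) ≈ 16.554 × 0.0906/0.9094 ≈ 1.649 μg/mL.
Trough 1.6 μg/mL vs MEC 3 μg/mL: subtherapeutic.

1.6 μg/mL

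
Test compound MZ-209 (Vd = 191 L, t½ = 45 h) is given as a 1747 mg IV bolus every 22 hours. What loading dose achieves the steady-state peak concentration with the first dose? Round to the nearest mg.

f = (1/2)^(22/45) ≈ 0.712574; accumulation ratio R = 1/(1−f) ≈ 3.47916.
Loading dose to hit Cmax,ss on first dose: D_load = D_maint·R ≈ 1747 × 3.47916 ≈ 6078.09 mg.

6078 mg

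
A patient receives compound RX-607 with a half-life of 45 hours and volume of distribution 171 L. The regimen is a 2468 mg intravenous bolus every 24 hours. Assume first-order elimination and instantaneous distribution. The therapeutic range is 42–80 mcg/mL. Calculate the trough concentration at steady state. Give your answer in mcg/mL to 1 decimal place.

32.3 mcg/mL

k = ln2/t½ = ln2/45 ≈ 0.015403 h⁻¹; fraction remaining f = e^(−kτ) = e^(−0.015403×24) ≈ 0.6910.
Single-dose peak C₀ = D/Vd = 2468/171 ≈ 14.433 mcg/mL.
Steady-state trough Cmin,ss = C₀·f/(1−f) ≈ 14.433 × 0.6910/0.3090 ≈ 32.276 mcg/mL.
Trough 32.3 mcg/mL vs MEC 42 mcg/mL: subtherapeutic.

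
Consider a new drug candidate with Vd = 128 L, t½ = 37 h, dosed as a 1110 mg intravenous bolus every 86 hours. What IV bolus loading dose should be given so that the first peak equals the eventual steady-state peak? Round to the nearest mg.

1387 mg

f = (1/2)^(86/37) ≈ 0.199668; accumulation ratio R = 1/(1−f) ≈ 1.24948.
Loading dose to hit Cmax,ss on first dose: D_load = D_maint·R ≈ 1110 × 1.24948 ≈ 1386.92 mg.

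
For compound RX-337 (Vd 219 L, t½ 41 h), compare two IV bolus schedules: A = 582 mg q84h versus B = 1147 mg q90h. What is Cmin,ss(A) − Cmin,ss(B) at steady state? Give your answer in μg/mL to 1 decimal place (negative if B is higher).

Regimen A: f = (1/2)^(84/41) ≈ 0.2417; Cmin,ss = (582/219)·f/(1−f) ≈ 0.847 μg/mL.
Regimen B: f = (1/2)^(90/41) ≈ 0.2184; Cmin,ss = (1147/219)·f/(1−f) ≈ 1.463 μg/mL.
Difference ≈ 0.847 − 1.463 ≈ -0.616 μg/mL.

-0.6 μg/mL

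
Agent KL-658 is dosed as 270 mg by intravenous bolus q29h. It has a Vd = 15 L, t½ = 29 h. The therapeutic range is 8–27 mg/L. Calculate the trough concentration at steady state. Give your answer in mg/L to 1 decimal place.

18.0 mg/L

τ = 29 h = 1 half-life, so f = (1/2)^1 = 0.5.
At steady state, R = 1/(1 − 0.5) = 2/1.
Single-dose peak C₀ = D/Vd = 270/15 = 18 mg/L.
Steady-state peak Cmax,ss = C₀·R = 18 × 2/1 ≈ 36.000 mg/L.
Steady-state trough Cmin,ss = Cmax,ss·f ≈ 36.000 × 0.5 ≈ 18.000 mg/L.
Trough 18.0 mg/L vs MEC 8 mg/L: adequate.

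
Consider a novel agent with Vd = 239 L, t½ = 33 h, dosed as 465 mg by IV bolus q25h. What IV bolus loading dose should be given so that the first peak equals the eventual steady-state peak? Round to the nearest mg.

f = (1/2)^(25/33) ≈ 0.591489; accumulation ratio R = 1/(1−f) ≈ 2.44791.
Loading dose to hit Cmax,ss on first dose: D_load = D_maint·R ≈ 465 × 2.44791 ≈ 1138.28 mg.

1138 mg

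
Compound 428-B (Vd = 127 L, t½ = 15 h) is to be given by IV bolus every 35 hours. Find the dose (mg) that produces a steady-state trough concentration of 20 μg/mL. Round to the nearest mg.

10261 mg

τ/t½ = 35/15 ≈ 2.3333, so f = (1/2)^(35/15) ≈ 0.198425.
Cmin,ss = (D/Vd)·f/(1−f), so D = Cmin,ss·Vd·(1−f)/f.
D = 20 × 127 × (1−f)/f ≈ 20 × 127 × 4.03969 ≈ 10260.81 mg.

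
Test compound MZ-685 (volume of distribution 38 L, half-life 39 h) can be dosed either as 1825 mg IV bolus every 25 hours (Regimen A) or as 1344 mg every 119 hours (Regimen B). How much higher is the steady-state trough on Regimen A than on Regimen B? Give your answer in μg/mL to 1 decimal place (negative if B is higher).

81.0 μg/mL

Regimen A: f = (1/2)^(25/39) ≈ 0.6413; Cmin,ss = (1825/38)·f/(1−f) ≈ 85.864 μg/mL.
Regimen B: f = (1/2)^(119/39) ≈ 0.1206; Cmin,ss = (1344/38)·f/(1−f) ≈ 4.850 μg/mL.
Difference ≈ 85.864 − 4.850 ≈ 81.014 μg/mL.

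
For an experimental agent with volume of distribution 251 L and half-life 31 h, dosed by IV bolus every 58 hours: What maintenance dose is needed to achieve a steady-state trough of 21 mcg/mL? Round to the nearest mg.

τ/t½ = 58/31 ≈ 1.871, so f = (1/2)^(58/31) ≈ 0.273390.
Cmin,ss = (D/Vd)·f/(1−f), so D = Cmin,ss·Vd·(1−f)/f.
D = 21 × 251 × (1−f)/f ≈ 21 × 251 × 2.65778 ≈ 14009.16 mg.

14009 mg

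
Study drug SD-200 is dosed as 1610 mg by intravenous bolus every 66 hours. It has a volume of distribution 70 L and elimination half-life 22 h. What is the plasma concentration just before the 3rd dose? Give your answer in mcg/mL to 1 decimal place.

3.2 mcg/mL

f = (1/2)^(τ/t½) = (1/2)^(66/22) ≈ 0.1250.
C₀ = D/Vd = 1610/70 ≈ 23.000 mcg/mL.
Before the 3rd dose, 2 doses have been given. Superposition: Cmin = C₀·(f + f²).
≈ 23.000 × (0.1250 + 0.0156) ≈ 23.000 × 0.1406 ≈ 3.234 mcg/mL.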